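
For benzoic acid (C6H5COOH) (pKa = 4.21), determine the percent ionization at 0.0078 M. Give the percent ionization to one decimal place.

C6H5COOH ⇌ C6H5COO- + H+; let x = [H+] at equilibrium.
Ka = 10^(−4.21) = 6.17 × 10^-5
Solve x² + 6.17e-05x − 4.81e-07 = 0 → x = 6.64 × 10^-4 M
Fraction ionized = 6.64 × 10^-4 / 0.0078 = 0.0851 → 8.5%

8.5%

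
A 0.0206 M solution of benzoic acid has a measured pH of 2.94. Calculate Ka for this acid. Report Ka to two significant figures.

Ka = 6.8 × 10^-5

[H+] = 10^(-2.94) = 1.15 × 10^-3 M
At equilibrium [HA] = 0.0206 − 1.15 × 10^-3 = 1.95 × 10^-2 M
Ka = [H+][A-]/[HA] = (1.15 × 10^-3)² / 1.95 × 10^-2 = 6.8 × 10^-5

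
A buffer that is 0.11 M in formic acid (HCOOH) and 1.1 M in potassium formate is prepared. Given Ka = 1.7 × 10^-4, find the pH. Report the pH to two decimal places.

pH = 4.77

pKa = −log(1.7 × 10^-4) = 3.770
pH = pKa + log([A⁻]/[HA]) = 3.770 + log(1.1/0.11)
pH = 3.770 + (+1.000) = 4.77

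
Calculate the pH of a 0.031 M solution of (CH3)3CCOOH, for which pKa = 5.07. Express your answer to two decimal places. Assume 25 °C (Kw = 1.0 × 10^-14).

pH = 3.29

(CH3)3CCOOH ⇌ (CH3)3CCOO- + H+
Ka = 10^(−5.07) = 8.51 × 10^-6
Let x = [H+] at equilibrium. Ka = x²/(0.031 − x).
Assume x ≪ 0.031: x ≈ √(8.51 × 10^-6 × 0.031) = 5.14 × 10^-4 M
Check: 1.7% ionized — well under 5%, approximation valid.
pH = −log(5.14 × 10^-4) = 3.29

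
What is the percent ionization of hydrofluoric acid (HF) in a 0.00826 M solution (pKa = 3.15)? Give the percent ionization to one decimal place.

25.3%

HF ⇌ F- + H+; let x = [H+] at equilibrium.
Ka = 10^(−3.15) = 7.08 × 10^-4
Ka = x²/(C₀ − x); solving the quadratic gives x = 2.09 × 10^-3 M.
Fraction ionized = 2.09 × 10^-3 / 0.00826 = 0.2530 → 25.3%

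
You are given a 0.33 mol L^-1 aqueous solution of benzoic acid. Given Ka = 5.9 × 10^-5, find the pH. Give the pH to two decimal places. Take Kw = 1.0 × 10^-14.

C6H5COOH ⇌ C6H5COO- + H+
From the ICE table, Ka = [H+]²/(0.33 − [H+]) = 5.9 × 10^-5.
Since Ka ≪ C₀, [H+] ≈ √(Ka·C₀) = 4.41 × 10^-3 M.
([H+]/C₀ = 1.3% < 5%, so the approximation holds.)
pH = −log(4.41 × 10^-3) = 2.36

pH = 2.36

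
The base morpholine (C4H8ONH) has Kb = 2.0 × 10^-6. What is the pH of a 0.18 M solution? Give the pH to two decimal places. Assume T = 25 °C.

pH = 10.78

C4H8ONH + H2O ⇌ C4H8ONH2+ + OH-
Kb = x²/(0.18 − x) = 2.0 × 10^-6
Since Kb ≪ C₀, x ≈ √(Kb·C₀) = 6.00 × 10^-4 M.
Check: 0.33% ionized — well under 5%, approximation valid.
pOH = −log(6.00 × 10^-4) = 3.22; pH = 14.00 − 3.22 = 10.78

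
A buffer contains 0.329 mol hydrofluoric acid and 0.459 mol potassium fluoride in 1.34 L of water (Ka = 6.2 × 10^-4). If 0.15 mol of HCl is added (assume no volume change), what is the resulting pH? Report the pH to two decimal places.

pH = 3.02

Added H+ converts F- to HF: HF → 0.479 mol, F- → 0.309 mol.
pKa = −log(6.2 × 10^-4) = 3.208
pH = pKa + log([A⁻]/[HA]) = 3.208 + log(0.309/0.479) = 3.208 -0.190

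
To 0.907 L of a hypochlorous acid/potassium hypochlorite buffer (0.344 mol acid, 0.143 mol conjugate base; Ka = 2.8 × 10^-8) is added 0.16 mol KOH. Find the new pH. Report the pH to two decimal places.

OH- converts HOCl to OCl-: HOCl → 0.184 mol, OCl- → 0.303 mol.
pKa = −log(2.8 × 10^-8) = 7.553
pH = pKa + log(n_OCl-/n_HOCl) = 7.553 + log(0.303/0.184) = 7.553 + (+0.217)

pH = 7.77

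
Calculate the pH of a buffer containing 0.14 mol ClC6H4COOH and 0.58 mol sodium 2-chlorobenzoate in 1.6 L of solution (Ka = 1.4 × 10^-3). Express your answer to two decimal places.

pH = 3.47

pKa = −log(1.4 × 10^-3) = 2.854
pH = pKa + log([A⁻]/[HA]) = 2.854 + log(0.58/0.14)
pH = 2.854 + (+0.617) = 3.47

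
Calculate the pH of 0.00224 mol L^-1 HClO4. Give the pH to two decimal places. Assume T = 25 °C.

pH = 2.65

HClO4 is a strong acid and dissociates completely, so [H+] = 0.00224 M.
pH = -log(0.00224) = 2.65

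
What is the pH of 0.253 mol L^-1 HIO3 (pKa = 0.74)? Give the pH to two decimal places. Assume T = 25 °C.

HIO3 ⇌ IO3- + H+
Ka = 10^(−0.74) = 1.82 × 10^-1
Ka = x²/(0.253 − x) = 1.82 × 10^-1
Here C₀/Ka ≈ 1.39, so the small-x approximation fails. Use the quadratic:
x = (−Ka + √(Ka² + 4·Ka·C₀))/2 = 1.42 × 10^-1 M
pH = −log[H+] = −log(1.42 × 10^-1) = 0.85

pH = 0.85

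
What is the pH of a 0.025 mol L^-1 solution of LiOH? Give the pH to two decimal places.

LiOH is a strong base; [OH-] = 0.025 M.
pOH = -log(0.025) = 1.60
pH = 14.00 - 1.60 = 12.40

pH = 12.40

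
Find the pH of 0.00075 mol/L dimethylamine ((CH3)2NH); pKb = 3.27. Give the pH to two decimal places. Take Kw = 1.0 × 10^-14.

(CH3)2NH + H2O ⇌ (CH3)2NH2+ + OH-
Kb = 10^(−3.27) = 5.37 × 10^-4
Let x = [OH-] at equilibrium. Kb = x²/(0.00075 − x).
The 5% rule fails; solving x² + Kb·x − Kb·C₀ = 0 exactly:
x = [−0.000537 + √(0.000537² + 1.61e-06)]/2 = 4.21 × 10^-4 M
pOH = 3.38, so pH = 14.00 − pOH = 10.62

pH = 10.62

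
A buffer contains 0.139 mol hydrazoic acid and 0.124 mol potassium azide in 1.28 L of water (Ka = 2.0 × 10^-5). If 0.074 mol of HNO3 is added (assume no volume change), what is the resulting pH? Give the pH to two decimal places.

pH = 4.07

Added H+ converts N3- to HN3: HN3 → 0.213 mol, N3- → 0.05 mol.
pKa = −log(2.0 × 10^-5) = 4.699
pH = pKa + log(n_N3-/n_HN3) = 4.699 + log(0.05/0.213) = 4.699 + (-0.629)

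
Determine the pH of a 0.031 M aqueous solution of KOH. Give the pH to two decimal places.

KOH is a strong base; [OH-] = 0.031 M.
pOH = -log(0.031) = 1.51
pH = 14.00 - 1.51 = 12.49

pH = 12.49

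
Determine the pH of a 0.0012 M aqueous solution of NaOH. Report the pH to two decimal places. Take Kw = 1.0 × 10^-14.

pH = 11.08

NaOH is a strong base; [OH-] = 0.0012 M.
pOH = -log(0.0012) = 2.92
pH = 14.00 - 2.92 = 11.08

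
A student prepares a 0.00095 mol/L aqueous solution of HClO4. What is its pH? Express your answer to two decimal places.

HClO4 is a strong acid and dissociates completely, so [H+] = 0.00095 M.
pH = -log(0.00095) = 3.02

pH = 3.02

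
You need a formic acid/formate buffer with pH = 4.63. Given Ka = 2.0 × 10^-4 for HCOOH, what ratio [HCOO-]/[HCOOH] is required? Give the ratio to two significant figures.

pKa = -log(2.0 × 10^-4) = 3.699
pH = pKa + log(r) ⇒ log(r) = 4.63 − 3.699 = +0.931
r = [HCOO-]/[HCOOH] = 10^(+0.931) = 8.53

ratio = 8.5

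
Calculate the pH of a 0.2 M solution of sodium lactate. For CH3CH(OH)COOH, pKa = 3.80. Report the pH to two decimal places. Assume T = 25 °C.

CH3CH(OH)COO- is the conjugate base of the weak acid CH3CH(OH)COOH.
Ka = 10^(−3.80) = 1.58 × 10^-4
Kb = Kw/Ka = 1.0×10^-14 / 1.58 × 10^-4 = 6.33 × 10^-11
From the ICE table, Kb = [OH-]²/(0.2 − [OH-]) = 6.33 × 10^-11.
Assume [OH-] ≪ 0.2: [OH-] ≈ √(6.33 × 10^-11 × 0.2) = 3.56 × 10^-6 M
pOH = −log(3.56 × 10^-6) = 5.45; pH = 14.00 − 5.45 = 8.55

pH = 8.55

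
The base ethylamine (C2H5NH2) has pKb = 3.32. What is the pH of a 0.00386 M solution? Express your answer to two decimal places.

C2H5NH2 + H2O ⇌ C2H5NH3+ + OH-
Kb = 10^(−3.32) = 4.79 × 10^-4
From the ICE table, Kb = x²/(0.00386 − x) = 4.79 × 10^-4.
x is not negligible relative to C₀; solve x² + 0.000479·x − 1.85e-06 = 0.
x = (−Kb + √(Kb² + 4·Kb·C₀))/2 = 1.14 × 10^-3 M
pOH = −log(1.14 × 10^-3) = 2.94; pH = 14.00 − 2.94 = 11.06

pH = 11.06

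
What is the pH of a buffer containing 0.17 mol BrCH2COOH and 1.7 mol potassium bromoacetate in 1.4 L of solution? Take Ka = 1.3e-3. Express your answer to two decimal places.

pKa = −log(1.3 × 10^-3) = 2.886
pH = pKa + log([A⁻]/[HA]) = 2.886 + log(1.7/0.17)
pH = 2.886 + (+1.000) = 3.89

pH = 3.89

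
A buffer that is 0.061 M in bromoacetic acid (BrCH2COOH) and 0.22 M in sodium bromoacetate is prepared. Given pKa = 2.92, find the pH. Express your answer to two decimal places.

pH = pKa + log([A⁻]/[HA]) = 2.92 + log(0.22/0.061)
pH = 2.92 + (+0.557) = 3.48

pH = 3.48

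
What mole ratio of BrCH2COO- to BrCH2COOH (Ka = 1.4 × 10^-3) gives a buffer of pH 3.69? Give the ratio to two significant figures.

ratio = 6.9

pKa = -log(1.4 × 10^-3) = 2.854
pH = pKa + log(r) ⇒ log(r) = 3.69 − 2.854 = +0.836
r = [BrCH2COO-]/[BrCH2COOH] = 10^(+0.836) = 6.85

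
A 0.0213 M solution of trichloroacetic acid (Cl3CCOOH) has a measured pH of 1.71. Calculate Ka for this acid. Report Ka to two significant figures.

Ka = 2.1 × 10^-1

[H+] = 10^(-1.71) = 1.95 × 10^-2 M
At equilibrium [HA] = 0.0213 − 1.95 × 10^-2 = 1.80 × 10^-3 M
Ka = [H+][A-]/[HA] = (1.95 × 10^-2)² / 1.80 × 10^-3 = 2.1 × 10^-1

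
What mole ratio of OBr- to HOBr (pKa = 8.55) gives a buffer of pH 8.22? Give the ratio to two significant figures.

pH = pKa + log(r) ⇒ log(r) = 8.22 − 8.55 = -0.33
r = [OBr-]/[HOBr] = 10^(-0.33) = 0.468

ratio = 0.47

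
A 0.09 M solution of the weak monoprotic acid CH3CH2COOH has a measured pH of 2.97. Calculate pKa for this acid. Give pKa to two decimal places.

pKa = 4.89

[H+] = 10^(-2.97) = 1.07 × 10^-3 M
At equilibrium [HA] = 0.09 − 1.07 × 10^-3 = 8.89 × 10^-2 M
Ka = [H+][A-]/[HA] = (1.07 × 10^-3)² / 8.89 × 10^-2 = 1.29 × 10^-5
pKa = -log(1.29 × 10^-5) = 4.89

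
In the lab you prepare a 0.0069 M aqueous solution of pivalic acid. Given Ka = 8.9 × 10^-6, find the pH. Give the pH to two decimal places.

(CH3)3CCOOH ⇌ (CH3)3CCOO- + H+
Ka = x²/(0.0069 − x) = 8.9 × 10^-6
Assume x ≪ 0.0069: x ≈ √(8.9 × 10^-6 × 0.0069) = 2.48 × 10^-4 M
Check: 3.6% ionized — well under 5%, approximation valid.
pH = −log(2.48 × 10^-4) = 3.61

pH = 3.61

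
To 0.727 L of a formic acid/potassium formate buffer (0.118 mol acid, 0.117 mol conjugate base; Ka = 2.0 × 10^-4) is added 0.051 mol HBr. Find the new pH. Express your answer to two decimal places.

pH = 3.29

After neutralization: n(HCOOH) = 0.169 mol, n(HCOO-) = 0.066 mol.
pKa = −log(2.0 × 10^-4) = 3.699
Henderson–Hasselbalch with mole ratio 0.066/0.169: pH = 3.699 + (-0.408)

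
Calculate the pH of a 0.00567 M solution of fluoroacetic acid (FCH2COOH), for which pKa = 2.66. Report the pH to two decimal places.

FCH2COOH ⇌ FCH2COO- + H+
Ka = 10^(−2.66) = 2.19 × 10^-3
From the ICE table, Ka = x²/(0.00567 − x) = 2.19 × 10^-3.
The 5% rule fails; solving x² + Ka·x − Ka·C₀ = 0 exactly:
x = (−Ka + √(Ka² + 4·Ka·C₀))/2 = 2.60 × 10^-3 M
pH = −log[H+] = −log(2.60 × 10^-3) = 2.59

pH = 2.59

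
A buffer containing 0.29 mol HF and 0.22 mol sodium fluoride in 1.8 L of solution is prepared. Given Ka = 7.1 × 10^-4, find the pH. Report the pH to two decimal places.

pH = 3.03

pKa = −log(7.1 × 10^-4) = 3.149
pH = pKa + log([A⁻]/[HA]) = 3.149 + log(0.22/0.29)
pH = 3.149 + (-0.120) = 3.03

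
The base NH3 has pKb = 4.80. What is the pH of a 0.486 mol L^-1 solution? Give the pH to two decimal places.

pH = 11.44

NH3 + H2O ⇌ NH4+ + OH-
Kb = 10^(−4.80) = 1.58 × 10^-5
Let x = [OH-] at equilibrium. Kb = x²/(0.486 − x).
Neglecting x in the denominator: x = √(1.58 × 10^-5 × 0.486) = 2.77 × 10^-3 M
(x/C₀ = 0.57% < 5%, so the approximation holds.)
pOH = 2.56, so pH = 14.00 − pOH = 11.44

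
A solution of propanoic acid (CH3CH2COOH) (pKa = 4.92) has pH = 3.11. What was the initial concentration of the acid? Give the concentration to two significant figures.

C₀ = 5.1 × 10^-2 M

[H+] = 10^(-3.11) = 7.76 × 10^-4 M = x
Ka = 10^(−4.92) = 1.20 × 10^-5
Ka = x²/(C₀ − x) ⇒ C₀ = x + x²/Ka
C₀ = 7.76 × 10^-4 + (7.76 × 10^-4)²/(1.20 × 10^-5) = 5.10 × 10^-2 M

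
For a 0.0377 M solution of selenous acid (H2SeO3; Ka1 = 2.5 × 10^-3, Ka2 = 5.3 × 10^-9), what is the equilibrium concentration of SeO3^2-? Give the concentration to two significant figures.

First ionization gives [H+] ≈ [HSeO3-] = 8.54 × 10^-3 M.
Second step: Ka2 = [H+][SeO3^2-]/[HSeO3-] ≈ [SeO3^2-] (since [H+] ≈ [HSeO3-]).
So [SeO3^2-] ≈ Ka2.

5.3 × 10^-9 M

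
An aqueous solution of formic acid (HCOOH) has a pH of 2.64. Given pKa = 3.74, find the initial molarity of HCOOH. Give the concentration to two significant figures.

[H+] = 10^(-2.64) = 2.29 × 10^-3 M = x
Ka = 10^(−3.74) = 1.82 × 10^-4
Ka = x²/(C₀ − x) ⇒ C₀ = x + x²/Ka
C₀ = 2.29 × 10^-3 + (2.29 × 10^-3)²/(1.82 × 10^-4) = 3.11 × 10^-2 M

C₀ = 3.1 × 10^-2 M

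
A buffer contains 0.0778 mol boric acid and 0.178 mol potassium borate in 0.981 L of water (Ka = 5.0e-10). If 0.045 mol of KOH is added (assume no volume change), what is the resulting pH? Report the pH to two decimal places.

pH = 10.13

OH- converts B(OH)3 to B(OH)4-: B(OH)3 → 0.0328 mol, B(OH)4- → 0.223 mol.
pKa = −log(5.0 × 10^-10) = 9.301
pH = pKa + log([A⁻]/[HA]) = 9.301 + log(0.223/0.0328) = 9.301 +0.832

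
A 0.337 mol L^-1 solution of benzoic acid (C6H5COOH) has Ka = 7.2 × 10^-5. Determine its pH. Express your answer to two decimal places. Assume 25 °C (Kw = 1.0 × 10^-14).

pH = 2.31

C6H5COOH ⇌ C6H5COO- + H+
From the ICE table, Ka = x²/(0.337 − x) = 7.2 × 10^-5.
Since Ka ≪ C₀, x ≈ √(Ka·C₀) = 4.93 × 10^-3 M.
(x/C₀ = 1.5% < 5%, so the approximation holds.)
pH = −log(4.93 × 10^-3) = 2.31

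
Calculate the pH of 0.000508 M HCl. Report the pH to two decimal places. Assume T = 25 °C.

HCl is a strong acid and dissociates completely, so [H+] = 0.000508 M.
pH = -log(0.000508) = 3.29

pH = 3.29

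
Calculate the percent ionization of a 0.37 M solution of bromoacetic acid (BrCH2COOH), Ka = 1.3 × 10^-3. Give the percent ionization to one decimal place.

5.8%

BrCH2COOH ⇌ BrCH2COO- + H+; let x = [H+] at equilibrium.
Solve x² + 0.0013x − 0.000481 = 0 → x = 2.13 × 10^-2 M
% ionization = x/C₀ × 100% = 2.13 × 10^-2/0.37 × 100% = 5.8%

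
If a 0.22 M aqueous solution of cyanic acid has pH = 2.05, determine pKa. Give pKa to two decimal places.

pKa = 3.42

[H+] = 10^(-2.05) = 8.91 × 10^-3 M
At equilibrium [HA] = 0.22 − 8.91 × 10^-3 = 2.11 × 10^-1 M
Ka = [H+][A-]/[HA] = (8.91 × 10^-3)² / 2.11 × 10^-1 = 3.76 × 10^-4
pKa = -log(3.76 × 10^-4) = 3.42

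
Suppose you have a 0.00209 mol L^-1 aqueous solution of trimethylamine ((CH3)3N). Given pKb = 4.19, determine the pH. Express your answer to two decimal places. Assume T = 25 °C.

pH = 10.53

(CH3)3N + H2O ⇌ (CH3)3NH+ + OH-
Kb = 10^(−4.19) = 6.46 × 10^-5
Kb = [OH-]²/(0.00209 − [OH-]) = 6.46 × 10^-5
[OH-] is not negligible relative to C₀; solve [OH-]² + 6.46e-05·[OH-] − 1.35e-07 = 0.
[OH-] = (−Kb + √(Kb² + 4·Kb·C₀))/2 = 3.37 × 10^-4 M
pOH = −log(3.37 × 10^-4) = 3.47; pH = 14.00 − 3.47 = 10.53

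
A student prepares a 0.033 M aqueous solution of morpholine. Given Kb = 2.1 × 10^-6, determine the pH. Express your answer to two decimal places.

C4H8ONH + H2O ⇌ C4H8ONH2+ + OH-
From the ICE table, Kb = [OH-]²/(0.033 − [OH-]) = 2.1 × 10^-6.
Neglecting [OH-] in the denominator: [OH-] = √(2.1 × 10^-6 × 0.033) = 2.63 × 10^-4 M
pOH = −log(2.63 × 10^-4) = 3.58; pH = 14.00 − 3.58 = 10.42

pH = 10.42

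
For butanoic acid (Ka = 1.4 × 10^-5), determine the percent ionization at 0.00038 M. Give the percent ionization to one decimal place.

CH3(CH2)2COOH ⇌ CH3(CH2)2COO- + H+; let x = [H+] at equilibrium.
Solve x² + 1.4e-05x − 5.32e-09 = 0 → x = 6.63 × 10^-5 M
Fraction ionized = 6.63 × 10^-5 / 0.00038 = 0.1745 → 17.4%

17.4%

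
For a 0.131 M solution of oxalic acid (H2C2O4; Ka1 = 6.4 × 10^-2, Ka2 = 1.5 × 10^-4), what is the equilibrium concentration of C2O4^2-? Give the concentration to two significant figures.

1.5 × 10^-4 M

First ionization gives [H+] ≈ [HC2O4-] = 6.50 × 10^-2 M.
Second step: Ka2 = [H+][C2O4^2-]/[HC2O4-] ≈ [C2O4^2-] (since [H+] ≈ [HC2O4-]).
So [C2O4^2-] ≈ Ka2.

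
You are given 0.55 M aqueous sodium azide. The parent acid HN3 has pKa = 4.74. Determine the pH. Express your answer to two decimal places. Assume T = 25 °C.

N3- is the conjugate base of the weak acid HN3.
Ka = 10^(−4.74) = 1.82 × 10^-5
Kb = Kw/Ka = 1.0×10^-14 / 1.82 × 10^-5 = 5.49 × 10^-10
Let x = [OH-] at equilibrium. Kb = x²/(0.55 − x).
Assume x ≪ 0.55: x ≈ √(5.49 × 10^-10 × 0.55) = 1.74 × 10^-5 M
pOH = 4.76, so pH = 14.00 − pOH = 9.24

pH = 9.24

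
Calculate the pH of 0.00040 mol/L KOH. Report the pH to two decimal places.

pH = 10.60

KOH is a strong base; [OH-] = 0.0004 M.
pOH = -log(0.0004) = 3.40
pH = 14.00 - 3.40 = 10.60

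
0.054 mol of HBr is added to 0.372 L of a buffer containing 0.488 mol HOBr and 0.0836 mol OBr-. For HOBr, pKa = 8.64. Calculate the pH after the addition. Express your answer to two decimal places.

Added H+ converts OBr- to HOBr: HOBr → 0.542 mol, OBr- → 0.0296 mol.
pH = pKa + log(n_OBr-/n_HOBr) = 8.64 + log(0.0296/0.542) = 8.64 + (-1.263)

pH = 7.38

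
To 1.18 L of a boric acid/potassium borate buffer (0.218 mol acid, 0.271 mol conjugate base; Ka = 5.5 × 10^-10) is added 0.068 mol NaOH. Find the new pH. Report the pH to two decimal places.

After neutralization: n(B(OH)3) = 0.15 mol, n(B(OH)4-) = 0.339 mol.
pKa = −log(5.5 × 10^-10) = 9.260
Henderson–Hasselbalch with mole ratio 0.339/0.15: pH = 9.260 + (+0.354)

pH = 9.61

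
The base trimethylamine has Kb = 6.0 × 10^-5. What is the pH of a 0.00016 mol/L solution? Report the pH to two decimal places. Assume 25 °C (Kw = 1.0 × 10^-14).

(CH3)3N + H2O ⇌ (CH3)3NH+ + OH-
Kb = [OH-]²/(0.00016 − [OH-]) = 6.0 × 10^-5
[OH-] is not negligible relative to C₀; solve [OH-]² + 6e-05·[OH-] − 9.6e-09 = 0.
[OH-] = [−6e-05 + √(6e-05² + 3.84e-08)]/2 = 7.25 × 10^-5 M
pOH = −log(7.25 × 10^-5) = 4.14; pH = 14.00 − 4.14 = 9.86

pH = 9.86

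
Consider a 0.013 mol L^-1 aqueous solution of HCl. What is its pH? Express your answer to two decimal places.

pH = 1.89

HCl is a strong acid and dissociates completely, so [H+] = 0.013 M.
pH = -log(0.013) = 1.89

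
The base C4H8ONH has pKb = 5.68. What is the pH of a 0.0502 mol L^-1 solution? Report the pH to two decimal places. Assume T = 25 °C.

pH = 10.51

C4H8ONH + H2O ⇌ C4H8ONH2+ + OH-
Kb = 10^(−5.68) = 2.09 × 10^-6
From the ICE table, Kb = [OH-]²/(0.0502 − [OH-]) = 2.09 × 10^-6.
Assume [OH-] ≪ 0.0502: [OH-] ≈ √(2.09 × 10^-6 × 0.0502) = 3.24 × 10^-4 M
pOH = −log(3.24 × 10^-4) = 3.49; pH = 14.00 − 3.49 = 10.51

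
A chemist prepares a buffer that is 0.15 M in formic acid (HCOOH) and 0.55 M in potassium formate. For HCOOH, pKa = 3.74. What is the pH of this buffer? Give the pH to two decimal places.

pH = 4.30

Henderson–Hasselbalch: pH = pKa + log([HCOO-]/[HCOOH]) = 3.74 + log(0.55/0.15)
pH = 3.74 + (+0.564) = 4.30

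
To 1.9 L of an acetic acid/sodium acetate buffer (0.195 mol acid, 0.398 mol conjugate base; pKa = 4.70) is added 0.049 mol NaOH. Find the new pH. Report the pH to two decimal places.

OH- converts CH3COOH to CH3COO-: CH3COOH → 0.146 mol, CH3COO- → 0.447 mol.
pH = pKa + log([A⁻]/[HA]) = 4.70 + log(0.447/0.146) = 4.70 +0.486

pH = 5.19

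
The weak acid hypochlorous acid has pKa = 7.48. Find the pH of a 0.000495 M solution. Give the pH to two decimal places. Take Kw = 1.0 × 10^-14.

HOCl ⇌ OCl- + H+
Ka = 10^(−7.48) = 3.31 × 10^-8
Ka = x²/(0.000495 − x) = 3.31 × 10^-8
Neglecting x in the denominator: x = √(3.31 × 10^-8 × 0.000495) = 4.05 × 10^-6 M
pH = −log[H+] = −log(4.05 × 10^-6) = 5.39

pH = 5.39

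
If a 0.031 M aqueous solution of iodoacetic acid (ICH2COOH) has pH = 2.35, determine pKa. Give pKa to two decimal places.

pKa = 3.12

[H+] = 10^(-2.35) = 4.47 × 10^-3 M
At equilibrium [HA] = 0.031 − 4.47 × 10^-3 = 2.65 × 10^-2 M
Ka = [H+][A-]/[HA] = (4.47 × 10^-3)² / 2.65 × 10^-2 = 7.54 × 10^-4
pKa = -log(7.54 × 10^-4) = 3.12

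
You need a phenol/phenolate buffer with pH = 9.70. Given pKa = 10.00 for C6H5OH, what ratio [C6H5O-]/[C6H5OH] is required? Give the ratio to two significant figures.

pH = pKa + log(r) ⇒ log(r) = 9.70 − 10.00 = -0.30
r = [C6H5O-]/[C6H5OH] = 10^(-0.30) = 0.501

ratio = 0.50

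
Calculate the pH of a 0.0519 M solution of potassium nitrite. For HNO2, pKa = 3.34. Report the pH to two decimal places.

NO2- is the conjugate base of the weak acid HNO2.
Ka = 10^(−3.34) = 4.57 × 10^-4
Kb = Kw/Ka = 1.0×10^-14 / 4.57 × 10^-4 = 2.19 × 10^-11
Kb = [OH-]²/(0.0519 − [OH-]) = 2.19 × 10^-11
Since Kb ≪ C₀, [OH-] ≈ √(Kb·C₀) = 1.07 × 10^-6 M.
pOH = 5.97, so pH = 14.00 − pOH = 8.03

pH = 8.03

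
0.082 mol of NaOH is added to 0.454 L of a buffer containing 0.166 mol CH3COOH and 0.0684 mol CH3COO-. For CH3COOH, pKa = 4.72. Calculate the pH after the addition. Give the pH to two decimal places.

OH- converts CH3COOH to CH3COO-: CH3COOH → 0.084 mol, CH3COO- → 0.15 mol.
pH = pKa + log(n_CH3COO-/n_CH3COOH) = 4.72 + log(0.15/0.084) = 4.72 + (+0.252)

pH = 4.97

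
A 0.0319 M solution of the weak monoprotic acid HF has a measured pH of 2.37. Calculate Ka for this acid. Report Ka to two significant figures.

Ka = 6.6 × 10^-4

[H+] = 10^(-2.37) = 4.27 × 10^-3 M
At equilibrium [HA] = 0.0319 − 4.27 × 10^-3 = 2.76 × 10^-2 M
Ka = [H+][A-]/[HA] = (4.27 × 10^-3)² / 2.76 × 10^-2 = 6.6 × 10^-4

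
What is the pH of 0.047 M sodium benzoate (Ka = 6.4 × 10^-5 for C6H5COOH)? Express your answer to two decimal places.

pH = 8.43

C6H5COO- is the conjugate base of the weak acid C6H5COOH.
Kb = Kw/Ka = 1.0×10^-14 / 6.4 × 10^-5 = 1.56 × 10^-10
Kb = [OH-]²/(0.047 − [OH-]) = 1.56 × 10^-10
Assume [OH-] ≪ 0.047: [OH-] ≈ √(1.56 × 10^-10 × 0.047) = 2.71 × 10^-6 M
pOH = −log(2.71 × 10^-6) = 5.57; pH = 14.00 − 5.57 = 8.43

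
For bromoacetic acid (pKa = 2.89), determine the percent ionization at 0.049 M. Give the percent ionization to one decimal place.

15.0%

BrCH2COOH ⇌ BrCH2COO- + H+; let x = [H+] at equilibrium.
Ka = 10^(−2.89) = 1.29 × 10^-3
Solve x² + 0.00129x − 6.32e-05 = 0 → x = 7.33 × 10^-3 M
% ionization = x/C₀ × 100% = 7.33 × 10^-3/0.049 × 100% = 15.0%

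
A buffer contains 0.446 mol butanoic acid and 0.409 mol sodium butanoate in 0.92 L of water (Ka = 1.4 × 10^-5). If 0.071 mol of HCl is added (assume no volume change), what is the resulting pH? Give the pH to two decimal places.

Added H+ converts CH3(CH2)2COO- to CH3(CH2)2COOH: CH3(CH2)2COOH → 0.517 mol, CH3(CH2)2COO- → 0.338 mol.
pKa = −log(1.4 × 10^-5) = 4.854
Henderson–Hasselbalch with mole ratio 0.338/0.517: pH = 4.854 + (-0.185)

pH = 4.67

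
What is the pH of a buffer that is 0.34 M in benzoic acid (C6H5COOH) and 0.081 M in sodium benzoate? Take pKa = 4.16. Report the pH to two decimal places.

pH = 3.54

pH = pKa + log([A⁻]/[HA]) = 4.16 + log(0.081/0.34)
pH = 4.16 + (-0.623) = 3.54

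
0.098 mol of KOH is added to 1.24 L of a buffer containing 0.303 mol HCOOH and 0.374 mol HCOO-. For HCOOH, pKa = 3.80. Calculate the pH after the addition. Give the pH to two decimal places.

pH = 4.16

OH- converts HCOOH to HCOO-: HCOOH → 0.205 mol, HCOO- → 0.472 mol.
pH = pKa + log(n_HCOO-/n_HCOOH) = 3.80 + log(0.472/0.205) = 3.80 + (+0.362)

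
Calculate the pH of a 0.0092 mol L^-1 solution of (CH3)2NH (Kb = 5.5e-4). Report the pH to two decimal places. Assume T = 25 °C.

pH = 11.30

(CH3)2NH + H2O ⇌ (CH3)2NH2+ + OH-
From the ICE table, Kb = [OH-]²/(0.0092 − [OH-]) = 5.5 × 10^-4.
Here C₀/Kb ≈ 16.7, so the small-[OH-] approximation fails. Use the quadratic:
[OH-] = (−Kb + √(Kb² + 4·Kb·C₀))/2 = 1.99 × 10^-3 M
pOH = −log(1.99 × 10^-3) = 2.70; pH = 14.00 − 2.70 = 11.30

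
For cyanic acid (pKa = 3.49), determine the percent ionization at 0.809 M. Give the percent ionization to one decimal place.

HOCN ⇌ OCN- + H+; let x = [H+] at equilibrium.
Ka = 10^(−3.49) = 3.24 × 10^-4
x ≈ √(Ka·C₀) = √(3.24 × 10^-4 × 0.809) = 1.62 × 10^-2 M
Fraction ionized = 1.62 × 10^-2 / 0.809 = 0.0200 → 2.0%

2.0%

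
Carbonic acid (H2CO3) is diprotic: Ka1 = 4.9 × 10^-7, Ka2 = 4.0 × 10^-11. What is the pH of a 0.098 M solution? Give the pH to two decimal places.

Ka1 ≫ Ka2, so treat the first dissociation as the only significant source of H+.
Ka1 = x²/(0.098 − x) = 4.9 × 10^-7
x ≈ √(4.9 × 10^-7 × 0.098) = 2.19 × 10^-4 M
pH = −log(2.19 × 10^-4) = 3.66

pH = 3.66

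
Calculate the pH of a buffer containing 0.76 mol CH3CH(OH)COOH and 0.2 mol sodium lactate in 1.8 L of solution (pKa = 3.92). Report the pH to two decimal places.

pH = 3.34

Henderson–Hasselbalch: pH = pKa + log([CH3CH(OH)COO-]/[CH3CH(OH)COOH]) = 3.92 + log(0.2/0.76)
pH = 3.92 + (-0.580) = 3.34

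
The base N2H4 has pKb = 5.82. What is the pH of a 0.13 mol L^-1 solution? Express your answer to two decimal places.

pH = 10.65

N2H4 + H2O ⇌ N2H5+ + OH-
Kb = 10^(−5.82) = 1.51 × 10^-6
Kb = x²/(0.13 − x) = 1.51 × 10^-6
Assume x ≪ 0.13: x ≈ √(1.51 × 10^-6 × 0.13) = 4.43 × 10^-4 M
pOH = −log(4.43 × 10^-4) = 3.35; pH = 14.00 − 3.35 = 10.65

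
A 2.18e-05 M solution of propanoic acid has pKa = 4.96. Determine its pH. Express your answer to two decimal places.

CH3CH2COOH ⇌ CH3CH2COO- + H+
Ka = 10^(−4.96) = 1.10 × 10^-5
Let x = [H+] at equilibrium. Ka = x²/(2.18e-05 − x).
x is not negligible relative to C₀; solve x² + 1.1e-05·x − 2.4e-10 = 0.
x = (−Ka + √(Ka² + 4·Ka·C₀))/2 = 1.09 × 10^-5 M
pH = −log[H+] = −log(1.09 × 10^-5) = 4.96

pH = 4.96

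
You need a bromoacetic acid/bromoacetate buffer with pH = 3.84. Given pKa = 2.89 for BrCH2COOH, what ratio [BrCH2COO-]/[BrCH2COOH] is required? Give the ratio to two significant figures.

pH = pKa + log(r) ⇒ log(r) = 3.84 − 2.89 = +0.95
r = [BrCH2COO-]/[BrCH2COOH] = 10^(+0.95) = 8.91

ratio = 8.9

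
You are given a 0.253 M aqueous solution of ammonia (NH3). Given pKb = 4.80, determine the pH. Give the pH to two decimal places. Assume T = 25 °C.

NH3 + H2O ⇌ NH4+ + OH-
Kb = 10^(−4.80) = 1.58 × 10^-5
From the ICE table, Kb = x²/(0.253 − x) = 1.58 × 10^-5.
Since Kb ≪ C₀, x ≈ √(Kb·C₀) = 2.00 × 10^-3 M.
pOH = −log(2.00 × 10^-3) = 2.70; pH = 14.00 − 2.70 = 11.30

pH = 11.30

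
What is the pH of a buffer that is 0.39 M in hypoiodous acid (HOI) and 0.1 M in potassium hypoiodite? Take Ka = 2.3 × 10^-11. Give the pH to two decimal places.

pKa = −log(2.3 × 10^-11) = 10.638
Using pH = pKa + log([base]/[acid]) with [base]/[acid] = 0.1/0.39:
pH = 10.638 + (-0.591) = 10.05

pH = 10.05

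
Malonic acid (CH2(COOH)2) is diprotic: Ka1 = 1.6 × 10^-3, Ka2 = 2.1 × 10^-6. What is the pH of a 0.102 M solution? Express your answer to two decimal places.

Ka1 ≫ Ka2, so treat the first dissociation as the only significant source of H+.
Ka1 = x²/(0.102 − x) = 1.6 × 10^-3
Solving the quadratic: x = (−Ka1 + √(Ka1² + 4·Ka1·C₀))/2 = 1.20 × 10^-2 M
pH = −log(1.20 × 10^-2) = 1.92

pH = 1.92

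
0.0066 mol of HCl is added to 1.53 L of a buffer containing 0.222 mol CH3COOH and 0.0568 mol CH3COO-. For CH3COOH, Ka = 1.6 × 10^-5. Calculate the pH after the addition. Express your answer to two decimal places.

Added H+ converts CH3COO- to CH3COOH: CH3COOH → 0.229 mol, CH3COO- → 0.0502 mol.
pKa = −log(1.6 × 10^-5) = 4.796
pH = pKa + log([A⁻]/[HA]) = 4.796 + log(0.0502/0.229) = 4.796 -0.659

pH = 4.14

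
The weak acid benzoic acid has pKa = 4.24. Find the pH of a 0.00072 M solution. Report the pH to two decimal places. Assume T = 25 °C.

pH = 3.75

C6H5COOH ⇌ C6H5COO- + H+
Ka = 10^(−4.24) = 5.75 × 10^-5
Ka = x²/(0.00072 − x) = 5.75 × 10^-5
The 5% rule fails; solving x² + Ka·x − Ka·C₀ = 0 exactly:
x = [−5.75e-05 + √(5.75e-05² + 1.66e-07)]/2 = 1.77 × 10^-4 M
pH = −log[H+] = −log(1.77 × 10^-4) = 3.75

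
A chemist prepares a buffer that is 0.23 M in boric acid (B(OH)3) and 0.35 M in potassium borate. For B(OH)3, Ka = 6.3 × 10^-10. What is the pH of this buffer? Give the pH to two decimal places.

pKa = −log(6.3 × 10^-10) = 9.201
Using pH = pKa + log([base]/[acid]) with [base]/[acid] = 0.35/0.23:
pH = 9.201 + (+0.182) = 9.38

pH = 9.38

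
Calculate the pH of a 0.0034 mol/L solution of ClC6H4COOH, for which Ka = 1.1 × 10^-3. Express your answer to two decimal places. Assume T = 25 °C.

pH = 2.84

ClC6H4COOH ⇌ ClC6H4COO- + H+
From the ICE table, Ka = x²/(0.0034 − x) = 1.1 × 10^-3.
Here C₀/Ka ≈ 3.09, so the small-x approximation fails. Use the quadratic:
x = (−Ka + √(Ka² + 4·Ka·C₀))/2 = 1.46 × 10^-3 M
pH = −log(1.46 × 10^-3) = 2.84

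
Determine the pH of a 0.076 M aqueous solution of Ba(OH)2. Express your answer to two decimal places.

Ba(OH)2 is a strong base (each formula unit releases 2 OH-); [OH-] = 0.152 M.
pOH = -log(0.152) = 0.82
pH = 14.00 - 0.82 = 13.18

pH = 13.18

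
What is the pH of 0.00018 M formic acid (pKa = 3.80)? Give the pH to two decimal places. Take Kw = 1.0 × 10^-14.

pH = 3.97

HCOOH ⇌ HCOO- + H+
Ka = 10^(−3.80) = 1.58 × 10^-4
From the ICE table, Ka = x²/(0.00018 − x) = 1.58 × 10^-4.
Here C₀/Ka ≈ 1.14, so the small-x approximation fails. Use the quadratic:
x = [−0.000158 + √(0.000158² + 1.14e-07)]/2 = 1.07 × 10^-4 M
pH = −log(1.07 × 10^-4) = 3.97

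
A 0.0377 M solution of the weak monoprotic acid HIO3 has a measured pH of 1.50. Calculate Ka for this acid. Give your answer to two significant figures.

[H+] = 10^(-1.50) = 3.16 × 10^-2 M
At equilibrium [HA] = 0.0377 − 3.16 × 10^-2 = 6.10 × 10^-3 M
Ka = [H+][A-]/[HA] = (3.16 × 10^-2)² / 6.10 × 10^-3 = 1.6 × 10^-1

Ka = 1.6 × 10^-1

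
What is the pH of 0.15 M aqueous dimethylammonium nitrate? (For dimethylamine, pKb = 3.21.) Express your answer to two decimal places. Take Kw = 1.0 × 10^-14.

pH = 5.81

(CH3)2NH2+ is the conjugate acid of the weak base (CH3)2NH.
Kb = 10^(−3.21) = 6.17 × 10^-4
Ka = Kw/Kb = 1.0×10^-14 / 6.17 × 10^-4 = 1.62 × 10^-11
From the ICE table, Ka = x²/(0.15 − x) = 1.62 × 10^-11.
Neglecting x in the denominator: x = √(1.62 × 10^-11 × 0.15) = 1.56 × 10^-6 M
Check: 0.001% ionized — well under 5%, approximation valid.
pH = −log[H+] = −log(1.56 × 10^-6) = 5.81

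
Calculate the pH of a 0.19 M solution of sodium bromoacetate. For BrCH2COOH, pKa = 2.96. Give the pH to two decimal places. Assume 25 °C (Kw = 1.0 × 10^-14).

BrCH2COO- is the conjugate base of the weak acid BrCH2COOH.
Ka = 10^(−2.96) = 1.10 × 10^-3
Kb = Kw/Ka = 1.0×10^-14 / 1.10 × 10^-3 = 9.09 × 10^-12
Kb = [OH-]²/(0.19 − [OH-]) = 9.09 × 10^-12
Neglecting [OH-] in the denominator: [OH-] = √(9.09 × 10^-12 × 0.19) = 1.31 × 10^-6 M
pOH = −log(1.31 × 10^-6) = 5.88; pH = 14.00 − 5.88 = 8.12

pH = 8.12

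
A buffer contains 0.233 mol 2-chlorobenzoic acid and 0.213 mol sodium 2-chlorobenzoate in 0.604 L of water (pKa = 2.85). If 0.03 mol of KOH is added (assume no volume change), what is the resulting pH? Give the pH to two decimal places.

pH = 2.93

OH- converts ClC6H4COOH to ClC6H4COO-: ClC6H4COOH → 0.203 mol, ClC6H4COO- → 0.243 mol.
pH = pKa + log([A⁻]/[HA]) = 2.85 + log(0.243/0.203) = 2.85 +0.078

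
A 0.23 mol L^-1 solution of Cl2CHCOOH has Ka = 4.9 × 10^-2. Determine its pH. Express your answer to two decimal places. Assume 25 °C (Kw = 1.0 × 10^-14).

pH = 1.07

Cl2CHCOOH ⇌ Cl2CHCOO- + H+
Let x = [H+] at equilibrium. Ka = x²/(0.23 − x).
x is not negligible relative to C₀; solve x² + 0.049·x − 0.0113 = 0.
x = (−Ka + √(Ka² + 4·Ka·C₀))/2 = 8.45 × 10^-2 M
pH = −log[H+] = −log(8.45 × 10^-2) = 1.07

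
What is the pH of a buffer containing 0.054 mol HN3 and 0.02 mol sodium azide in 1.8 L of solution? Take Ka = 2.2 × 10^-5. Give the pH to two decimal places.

pH = 4.23

pKa = −log(2.2 × 10^-5) = 4.658
pH = pKa + log([A⁻]/[HA]) = 4.658 + log(0.02/0.054)
pH = 4.658 + (-0.431) = 4.23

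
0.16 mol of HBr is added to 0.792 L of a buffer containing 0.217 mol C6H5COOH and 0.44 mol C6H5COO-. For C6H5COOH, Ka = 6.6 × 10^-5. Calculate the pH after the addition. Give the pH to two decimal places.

pH = 4.05

Added H+ converts C6H5COO- to C6H5COOH: C6H5COOH → 0.377 mol, C6H5COO- → 0.28 mol.
pKa = −log(6.6 × 10^-5) = 4.180
pH = pKa + log(n_C6H5COO-/n_C6H5COOH) = 4.180 + log(0.28/0.377) = 4.180 + (-0.129)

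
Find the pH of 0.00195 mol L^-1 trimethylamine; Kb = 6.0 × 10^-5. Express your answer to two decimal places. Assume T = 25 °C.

pH = 10.50

(CH3)3N + H2O ⇌ (CH3)3NH+ + OH-
Kb = x²/(0.00195 − x) = 6.0 × 10^-5
x is not negligible relative to C₀; solve x² + 6e-05·x − 1.17e-07 = 0.
x = [−6e-05 + √(6e-05² + 4.68e-07)]/2 = 3.13 × 10^-4 M
pOH = 3.50, so pH = 14.00 − pOH = 10.50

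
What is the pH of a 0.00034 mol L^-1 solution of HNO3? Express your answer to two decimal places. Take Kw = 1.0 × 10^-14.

HNO3 is a strong acid and dissociates completely, so [H+] = 0.00034 M.
pH = -log(0.00034) = 3.47

pH = 3.47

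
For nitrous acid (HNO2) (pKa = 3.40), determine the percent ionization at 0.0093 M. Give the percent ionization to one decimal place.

18.7%

HNO2 ⇌ NO2- + H+; let x = [H+] at equilibrium.
Ka = 10^(−3.40) = 3.98 × 10^-4
Ka = x²/(C₀ − x); solving the quadratic gives x = 1.74 × 10^-3 M.
Fraction ionized = 1.74 × 10^-3 / 0.0093 = 0.1871 → 18.7%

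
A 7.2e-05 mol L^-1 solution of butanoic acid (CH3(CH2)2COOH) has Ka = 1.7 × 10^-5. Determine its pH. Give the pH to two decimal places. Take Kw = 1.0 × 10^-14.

CH3(CH2)2COOH ⇌ CH3(CH2)2COO- + H+
Ka = [H+]²/(7.2e-05 − [H+]) = 1.7 × 10^-5
[H+] is not negligible relative to C₀; solve [H+]² + 1.7e-05·[H+] − 1.22e-09 = 0.
[H+] = [−1.7e-05 + √(1.7e-05² + 4.9e-09)]/2 = 2.75 × 10^-5 M
pH = −log[H+] = −log(2.75 × 10^-5) = 4.56

pH = 4.56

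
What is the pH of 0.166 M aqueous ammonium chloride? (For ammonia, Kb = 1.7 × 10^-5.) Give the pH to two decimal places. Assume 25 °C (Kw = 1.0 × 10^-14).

pH = 5.01

NH4+ is the conjugate acid of the weak base NH3.
Ka = Kw/Kb = 1.0×10^-14 / 1.7 × 10^-5 = 5.88 × 10^-10
Ka = x²/(0.166 − x) = 5.88 × 10^-10
Assume x ≪ 0.166: x ≈ √(5.88 × 10^-10 × 0.166) = 9.88 × 10^-6 M
pH = −log[H+] = −log(9.88 × 10^-6) = 5.01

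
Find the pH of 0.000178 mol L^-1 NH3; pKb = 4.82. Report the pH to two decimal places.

NH3 + H2O ⇌ NH4+ + OH-
Kb = 10^(−4.82) = 1.51 × 10^-5
From the ICE table, Kb = [OH-]²/(0.000178 − [OH-]) = 1.51 × 10^-5.
Here C₀/Kb ≈ 11.8, so the small-[OH-] approximation fails. Use the quadratic:
[OH-] = [−1.51e-05 + √(1.51e-05² + 1.08e-08)]/2 = 4.48 × 10^-5 M
pOH = 4.35, so pH = 14.00 − pOH = 9.65

pH = 9.65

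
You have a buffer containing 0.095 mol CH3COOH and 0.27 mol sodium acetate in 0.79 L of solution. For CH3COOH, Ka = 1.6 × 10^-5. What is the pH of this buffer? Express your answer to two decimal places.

pKa = −log(1.6 × 10^-5) = 4.796
pH = pKa + log([A⁻]/[HA]) = 4.796 + log(0.27/0.095)
pH = 4.796 + (+0.454) = 5.25

pH = 5.25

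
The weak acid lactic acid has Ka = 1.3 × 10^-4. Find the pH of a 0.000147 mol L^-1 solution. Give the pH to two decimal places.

pH = 4.06

CH3CH(OH)COOH ⇌ CH3CH(OH)COO- + H+
From the ICE table, Ka = [H+]²/(0.000147 − [H+]) = 1.3 × 10^-4.
Here C₀/Ka ≈ 1.13, so the small-[H+] approximation fails. Use the quadratic:
[H+] = (−Ka + √(Ka² + 4·Ka·C₀))/2 = 8.78 × 10^-5 M
pH = −log(8.78 × 10^-5) = 4.06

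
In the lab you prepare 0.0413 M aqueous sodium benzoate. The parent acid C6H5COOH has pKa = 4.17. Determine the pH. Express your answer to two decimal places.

pH = 8.39

C6H5COO- is the conjugate base of the weak acid C6H5COOH.
Ka = 10^(−4.17) = 6.76 × 10^-5
Kb = Kw/Ka = 1.0×10^-14 / 6.76 × 10^-5 = 1.48 × 10^-10
From the ICE table, Kb = [OH-]²/(0.0413 − [OH-]) = 1.48 × 10^-10.
Neglecting [OH-] in the denominator: [OH-] = √(1.48 × 10^-10 × 0.0413) = 2.47 × 10^-6 M
([OH-]/C₀ = 0.006% < 5%, so the approximation holds.)
pOH = 5.61, so pH = 14.00 − pOH = 8.39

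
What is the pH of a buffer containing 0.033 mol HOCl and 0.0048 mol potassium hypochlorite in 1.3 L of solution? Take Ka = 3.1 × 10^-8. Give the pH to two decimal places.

pH = 6.67

pKa = −log(3.1 × 10^-8) = 7.509
Using pH = pKa + log([base]/[acid]) with [base]/[acid] = 0.0048/0.033:
pH = 7.509 + (-0.837) = 6.67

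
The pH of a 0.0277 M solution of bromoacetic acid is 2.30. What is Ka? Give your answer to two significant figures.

[H+] = 10^(-2.30) = 5.01 × 10^-3 M
At equilibrium [HA] = 0.0277 − 5.01 × 10^-3 = 2.27 × 10^-2 M
Ka = [H+][A-]/[HA] = (5.01 × 10^-3)² / 2.27 × 10^-2 = 1.1 × 10^-3

Ka = 1.1 × 10^-3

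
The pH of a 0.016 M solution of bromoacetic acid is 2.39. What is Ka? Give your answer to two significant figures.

[H+] = 10^(-2.39) = 4.07 × 10^-3 M
At equilibrium [HA] = 0.016 − 4.07 × 10^-3 = 1.19 × 10^-2 M
Ka = [H+][A-]/[HA] = (4.07 × 10^-3)² / 1.19 × 10^-2 = 1.4 × 10^-3

Ka = 1.4 × 10^-3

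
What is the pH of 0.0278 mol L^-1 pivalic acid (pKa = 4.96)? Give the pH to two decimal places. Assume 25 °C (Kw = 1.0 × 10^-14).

(CH3)3CCOOH ⇌ (CH3)3CCOO- + H+
Ka = 10^(−4.96) = 1.10 × 10^-5
Let x = [H+] at equilibrium. Ka = x²/(0.0278 − x).
Neglecting x in the denominator: x = √(1.10 × 10^-5 × 0.0278) = 5.53 × 10^-4 M
pH = −log(5.53 × 10^-4) = 3.26

pH = 3.26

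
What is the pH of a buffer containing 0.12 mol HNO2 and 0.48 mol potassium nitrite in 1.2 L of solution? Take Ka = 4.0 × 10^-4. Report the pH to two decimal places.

pKa = −log(4.0 × 10^-4) = 3.398
Henderson–Hasselbalch: pH = pKa + log([NO2-]/[HNO2]) = 3.398 + log(0.48/0.12)
pH = 3.398 + (+0.602) = 4.00

pH = 4.00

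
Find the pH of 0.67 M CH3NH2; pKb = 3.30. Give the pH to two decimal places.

pH = 12.26

CH3NH2 + H2O ⇌ CH3NH3+ + OH-
Kb = 10^(−3.30) = 5.01 × 10^-4
From the ICE table, Kb = x²/(0.67 − x) = 5.01 × 10^-4.
Since Kb ≪ C₀, x ≈ √(Kb·C₀) = 1.83 × 10^-2 M.
Check: 2.7% ionized — well under 5%, approximation valid.
pOH = −log(1.83 × 10^-2) = 1.74; pH = 14.00 − 1.74 = 12.26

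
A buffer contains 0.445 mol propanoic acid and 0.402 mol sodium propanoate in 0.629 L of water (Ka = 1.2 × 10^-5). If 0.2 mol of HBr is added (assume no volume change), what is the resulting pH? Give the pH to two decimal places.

pH = 4.42

Added H+ converts CH3CH2COO- to CH3CH2COOH: CH3CH2COOH → 0.645 mol, CH3CH2COO- → 0.202 mol.
pKa = −log(1.2 × 10^-5) = 4.921
Henderson–Hasselbalch with mole ratio 0.202/0.645: pH = 4.921 + (-0.504)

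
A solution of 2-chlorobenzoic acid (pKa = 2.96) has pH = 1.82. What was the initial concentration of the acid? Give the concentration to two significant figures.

C₀ = 2.2 × 10^-1 M

[H+] = 10^(-1.82) = 1.51 × 10^-2 M = x
Ka = 10^(−2.96) = 1.10 × 10^-3
Ka = x²/(C₀ − x) ⇒ C₀ = x + x²/Ka
C₀ = 1.51 × 10^-2 + (1.51 × 10^-2)²/(1.10 × 10^-3) = 2.22 × 10^-1 M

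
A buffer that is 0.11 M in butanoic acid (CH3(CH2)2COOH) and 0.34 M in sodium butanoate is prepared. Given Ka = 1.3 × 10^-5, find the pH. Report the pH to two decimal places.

pKa = −log(1.3 × 10^-5) = 4.886
Using pH = pKa + log([base]/[acid]) with [base]/[acid] = 0.34/0.11:
pH = 4.886 + (+0.490) = 5.38

pH = 5.38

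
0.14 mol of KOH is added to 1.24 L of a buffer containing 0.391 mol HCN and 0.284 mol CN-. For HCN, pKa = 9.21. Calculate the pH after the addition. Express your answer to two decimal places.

pH = 9.44

OH- converts HCN to CN-: HCN → 0.251 mol, CN- → 0.424 mol.
pH = pKa + log(n_CN-/n_HCN) = 9.21 + log(0.424/0.251) = 9.21 + (+0.228)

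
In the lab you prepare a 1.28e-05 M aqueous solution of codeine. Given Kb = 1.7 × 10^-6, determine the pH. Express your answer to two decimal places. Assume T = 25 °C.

C18H21NO3 + H2O ⇌ C18H22NO3+ + OH-
From the ICE table, Kb = [OH-]²/(1.28e-05 − [OH-]) = 1.7 × 10^-6.
Here C₀/Kb ≈ 7.53, so the small-[OH-] approximation fails. Use the quadratic:
[OH-] = (−Kb + √(Kb² + 4·Kb·C₀))/2 = 3.89 × 10^-6 M
pOH = −log(3.89 × 10^-6) = 5.41; pH = 14.00 − 5.41 = 8.59

pH = 8.59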